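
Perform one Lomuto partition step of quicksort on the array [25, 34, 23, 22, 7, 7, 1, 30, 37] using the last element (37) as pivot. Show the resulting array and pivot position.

Lomuto partition with pivot = 37:

Initial array: [25, 34, 23, 22, 7, 7, 1, 30, 37]

arr[0]=25 <= 37: swap with position 0, array becomes [25, 34, 23, 22, 7, 7, 1, 30, 37]
arr[1]=34 <= 37: swap with position 1, array becomes [25, 34, 23, 22, 7, 7, 1, 30, 37]
arr[2]=23 <= 37: swap with position 2, array becomes [25, 34, 23, 22, 7, 7, 1, 30, 37]
arr[3]=22 <= 37: swap with position 3, array becomes [25, 34, 23, 22, 7, 7, 1, 30, 37]
arr[4]=7 <= 37: swap with position 4, array becomes [25, 34, 23, 22, 7, 7, 1, 30, 37]
arr[5]=7 <= 37: swap with position 5, array becomes [25, 34, 23, 22, 7, 7, 1, 30, 37]
arr[6]=1 <= 37: swap with position 6, array becomes [25, 34, 23, 22, 7, 7, 1, 30, 37]
arr[7]=30 <= 37: swap with position 7, array becomes [25, 34, 23, 22, 7, 7, 1, 30, 37]

Place pivot at position 8: [25, 34, 23, 22, 7, 7, 1, 30, 37]
Pivot position: 8

After partitioning with pivot 37, the array becomes [25, 34, 23, 22, 7, 7, 1, 30, 37]. The pivot is placed at index 8. All elements to the left of the pivot are <= 37, and all elements to the right are > 37.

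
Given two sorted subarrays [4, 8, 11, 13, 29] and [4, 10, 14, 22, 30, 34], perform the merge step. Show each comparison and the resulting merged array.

Merging process:

Compare 4 vs 4: take 4 from left. Merged: [4]
Compare 8 vs 4: take 4 from right. Merged: [4, 4]
Compare 8 vs 10: take 8 from left. Merged: [4, 4, 8]
Compare 11 vs 10: take 10 from right. Merged: [4, 4, 8, 10]
Compare 11 vs 14: take 11 from left. Merged: [4, 4, 8, 10, 11]
Compare 13 vs 14: take 13 from left. Merged: [4, 4, 8, 10, 11, 13]
Compare 29 vs 14: take 14 from right. Merged: [4, 4, 8, 10, 11, 13, 14]
Compare 29 vs 22: take 22 from right. Merged: [4, 4, 8, 10, 11, 13, 14, 22]
Compare 29 vs 30: take 29 from left. Merged: [4, 4, 8, 10, 11, 13, 14, 22, 29]
Append remaining from right: [30, 34]. Merged: [4, 4, 8, 10, 11, 13, 14, 22, 29, 30, 34]

Final merged array: [4, 4, 8, 10, 11, 13, 14, 22, 29, 30, 34]
Total comparisons: 9

The merged array is [4, 4, 8, 10, 11, 13, 14, 22, 29, 30, 34], requiring 9 comparisons. The merge step runs in O(n) time where n is the total number of elements.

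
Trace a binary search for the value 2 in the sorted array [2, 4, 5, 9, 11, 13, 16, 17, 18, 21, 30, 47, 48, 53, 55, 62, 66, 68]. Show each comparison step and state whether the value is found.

Binary search for 2 in [2, 4, 5, 9, 11, 13, 16, 17, 18, 21, 30, 47, 48, 53, 55, 62, 66, 68]:

lo=0, hi=17, mid=8, arr[mid]=18 -> 18 > 2, search left half
lo=0, hi=7, mid=3, arr[mid]=9 -> 9 > 2, search left half
lo=0, hi=2, mid=1, arr[mid]=4 -> 4 > 2, search left half
lo=0, hi=0, mid=0, arr[mid]=2 -> Found target at index 0!

Binary search finds 2 at index 0 after 4 comparisons. The search repeatedly halves the search space by comparing with the middle element.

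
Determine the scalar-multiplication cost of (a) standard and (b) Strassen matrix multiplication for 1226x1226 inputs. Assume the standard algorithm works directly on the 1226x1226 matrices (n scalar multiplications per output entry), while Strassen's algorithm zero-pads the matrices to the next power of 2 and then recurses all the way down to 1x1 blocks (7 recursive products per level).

Matrix multiplication for 1226x1226 matrices:

Strassen's algorithm requires power-of-2 dimensions. Pad 1226x1226 to 2048x2048 (next power of 2).

Standard algorithm: 1226^3 = 1842771176 multiplications
Strassen's algorithm: 7^(log2(2048)) = 7^11 = 1977326743 multiplications
Difference: 1842771176 - 1977326743 = -134555567 (Strassen uses MORE here due to padding overhead — for small or just-over-power-of-2 n, padding can outweigh the per-level savings)

Standard: 1842771176 multiplications (1226^3). Strassen: 1977326743 multiplications (7^11, after padding to 2048x2048). Strassen reduces 8 recursive multiplications to 7 at each level.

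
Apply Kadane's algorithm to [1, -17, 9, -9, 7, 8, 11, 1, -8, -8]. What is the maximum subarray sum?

Using Kadane's algorithm on [1, -17, 9, -9, 7, 8, 11, 1, -8, -8]:

Scanning through the array:
Position 1 (value -17): max_ending_here = -16, max_so_far = 1
Position 2 (value 9): max_ending_here = 9, max_so_far = 9
Position 3 (value -9): max_ending_here = 0, max_so_far = 9
Position 4 (value 7): max_ending_here = 7, max_so_far = 9
Position 5 (value 8): max_ending_here = 15, max_so_far = 15
Position 6 (value 11): max_ending_here = 26, max_so_far = 26
Position 7 (value 1): max_ending_here = 27, max_so_far = 27
Position 8 (value -8): max_ending_here = 19, max_so_far = 27
Position 9 (value -8): max_ending_here = 11, max_so_far = 27

Maximum subarray: [9, -9, 7, 8, 11, 1]
Maximum sum: 27

The maximum subarray is [9, -9, 7, 8, 11, 1] with sum 27. This subarray runs from index 2 to index 7.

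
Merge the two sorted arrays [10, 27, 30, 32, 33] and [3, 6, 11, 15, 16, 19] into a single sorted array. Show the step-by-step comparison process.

Merging process:

Compare 10 vs 3: take 3 from right. Merged: [3]
Compare 10 vs 6: take 6 from right. Merged: [3, 6]
Compare 10 vs 11: take 10 from left. Merged: [3, 6, 10]
Compare 27 vs 11: take 11 from right. Merged: [3, 6, 10, 11]
Compare 27 vs 15: take 15 from right. Merged: [3, 6, 10, 11, 15]
Compare 27 vs 16: take 16 from right. Merged: [3, 6, 10, 11, 15, 16]
Compare 27 vs 19: take 19 from right. Merged: [3, 6, 10, 11, 15, 16, 19]
Append remaining from left: [27, 30, 32, 33]. Merged: [3, 6, 10, 11, 15, 16, 19, 27, 30, 32, 33]

Final merged array: [3, 6, 10, 11, 15, 16, 19, 27, 30, 32, 33]
Total comparisons: 7

The merged array is [3, 6, 10, 11, 15, 16, 19, 27, 30, 32, 33], requiring 7 comparisons. The merge step runs in O(n) time where n is the total number of elements.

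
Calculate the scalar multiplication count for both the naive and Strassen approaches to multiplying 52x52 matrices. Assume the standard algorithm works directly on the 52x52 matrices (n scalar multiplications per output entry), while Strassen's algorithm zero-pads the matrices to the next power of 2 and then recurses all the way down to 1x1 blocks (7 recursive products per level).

Matrix multiplication for 52x52 matrices:

Strassen's algorithm requires power-of-2 dimensions. Pad 52x52 to 64x64 (next power of 2).

Standard algorithm: 52^3 = 140608 multiplications
Strassen's algorithm: 7^(log2(64)) = 7^6 = 117649 multiplications
Savings: 140608 - 117649 = 22959 multiplications

Standard: 140608 multiplications (52^3). Strassen: 117649 multiplications (7^6, after padding to 64x64). Strassen reduces 8 recursive multiplications to 7 at each level.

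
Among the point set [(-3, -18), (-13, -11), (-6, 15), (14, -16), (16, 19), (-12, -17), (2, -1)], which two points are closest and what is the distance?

Computing all pairwise distances among 7 points:

d((-3, -18), (-13, -11)) = 12.2066
d((-3, -18), (-6, 15)) = 33.1361
d((-3, -18), (14, -16)) = 17.1172
d((-3, -18), (16, 19)) = 41.5933
d((-3, -18), (-12, -17)) = 9.0554
d((-3, -18), (2, -1)) = 17.72
d((-13, -11), (-6, 15)) = 26.9258
d((-13, -11), (14, -16)) = 27.4591
d((-13, -11), (16, 19)) = 41.7253
d((-13, -11), (-12, -17)) = 6.0828 <-- minimum
d((-13, -11), (2, -1)) = 18.0278
d((-6, 15), (14, -16)) = 36.8917
d((-6, 15), (16, 19)) = 22.3607
d((-6, 15), (-12, -17)) = 32.5576
d((-6, 15), (2, -1)) = 17.8885
d((14, -16), (16, 19)) = 35.0571
d((14, -16), (-12, -17)) = 26.0192
d((14, -16), (2, -1)) = 19.2094
d((16, 19), (-12, -17)) = 45.607
d((16, 19), (2, -1)) = 24.4131
d((-12, -17), (2, -1)) = 21.2603

Closest pair: (-13, -11) and (-12, -17) with distance 6.0828

The closest pair is (-13, -11) and (-12, -17) with Euclidean distance 6.0828. For 7 points, brute-force pairwise comparison is shown above. For large n, the divide-and-conquer algorithm (sort by x, recurse on halves, check the dividing strip) achieves O(n log n).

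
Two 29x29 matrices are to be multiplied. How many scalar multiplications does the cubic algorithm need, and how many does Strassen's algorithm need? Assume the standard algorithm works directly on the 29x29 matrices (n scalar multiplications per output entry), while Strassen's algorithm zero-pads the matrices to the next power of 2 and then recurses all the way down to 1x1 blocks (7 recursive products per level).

Matrix multiplication for 29x29 matrices:

Strassen's algorithm requires power-of-2 dimensions. Pad 29x29 to 32x32 (next power of 2).

Standard algorithm: 29^3 = 24389 multiplications
Strassen's algorithm: 7^(log2(32)) = 7^5 = 16807 multiplications
Savings: 24389 - 16807 = 7582 multiplications

Standard: 24389 multiplications (29^3). Strassen: 16807 multiplications (7^5, after padding to 32x32). Strassen reduces 8 recursive multiplications to 7 at each level.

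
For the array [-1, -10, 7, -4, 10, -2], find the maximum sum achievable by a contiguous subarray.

Using Kadane's algorithm on [-1, -10, 7, -4, 10, -2]:

Scanning through the array:
Position 1 (value -10): max_ending_here = -10, max_so_far = -1
Position 2 (value 7): max_ending_here = 7, max_so_far = 7
Position 3 (value -4): max_ending_here = 3, max_so_far = 7
Position 4 (value 10): max_ending_here = 13, max_so_far = 13
Position 5 (value -2): max_ending_here = 11, max_so_far = 13

Maximum subarray: [7, -4, 10]
Maximum sum: 13

The maximum subarray is [7, -4, 10] with sum 13. This subarray runs from index 2 to index 4.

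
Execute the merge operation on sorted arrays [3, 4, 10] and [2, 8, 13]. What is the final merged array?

Merging process:

Compare 3 vs 2: take 2 from right. Merged: [2]
Compare 3 vs 8: take 3 from left. Merged: [2, 3]
Compare 4 vs 8: take 4 from left. Merged: [2, 3, 4]
Compare 10 vs 8: take 8 from right. Merged: [2, 3, 4, 8]
Compare 10 vs 13: take 10 from left. Merged: [2, 3, 4, 8, 10]
Append remaining from right: [13]. Merged: [2, 3, 4, 8, 10, 13]

Final merged array: [2, 3, 4, 8, 10, 13]
Total comparisons: 5

The merged array is [2, 3, 4, 8, 10, 13], requiring 5 comparisons. The merge step runs in O(n) time where n is the total number of elements.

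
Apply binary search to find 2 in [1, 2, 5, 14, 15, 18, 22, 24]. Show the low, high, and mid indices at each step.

Binary search for 2 in [1, 2, 5, 14, 15, 18, 22, 24]:

lo=0, hi=7, mid=3, arr[mid]=14 -> 14 > 2, search left half
lo=0, hi=2, mid=1, arr[mid]=2 -> Found target at index 1!

Binary search finds 2 at index 1 after 2 comparisons. The search repeatedly halves the search space by comparing with the middle element.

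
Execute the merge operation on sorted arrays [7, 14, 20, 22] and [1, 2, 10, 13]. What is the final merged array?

Merging process:

Compare 7 vs 1: take 1 from right. Merged: [1]
Compare 7 vs 2: take 2 from right. Merged: [1, 2]
Compare 7 vs 10: take 7 from left. Merged: [1, 2, 7]
Compare 14 vs 10: take 10 from right. Merged: [1, 2, 7, 10]
Compare 14 vs 13: take 13 from right. Merged: [1, 2, 7, 10, 13]
Append remaining from left: [14, 20, 22]. Merged: [1, 2, 7, 10, 13, 14, 20, 22]

Final merged array: [1, 2, 7, 10, 13, 14, 20, 22]
Total comparisons: 5

The merged array is [1, 2, 7, 10, 13, 14, 20, 22], requiring 5 comparisons. The merge step runs in O(n) time where n is the total number of elements.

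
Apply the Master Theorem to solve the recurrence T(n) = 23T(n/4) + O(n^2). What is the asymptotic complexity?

Master Theorem for T(n) = 23T(n/4) + O(n^2):

a = 23, b = 4, c = 2
log_b(a) = log_4(23) = 2.2618

Case 1: c = 2 < log_4(23) = 2.2618
T(n) = O(n^(log_4 23))

For T(n) = 23T(n/4) + O(n^2): log_4(23) = 2.2618. This is Case 1 of the Master Theorem (c < log_b(a), work dominated by leaves), giving O(n^(log_4 23)).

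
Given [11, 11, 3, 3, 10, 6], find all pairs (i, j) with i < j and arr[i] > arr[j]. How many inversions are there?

Finding inversions in [11, 11, 3, 3, 10, 6]:

(0, 2): arr[0]=11 > arr[2]=3
(0, 3): arr[0]=11 > arr[3]=3
(0, 4): arr[0]=11 > arr[4]=10
(0, 5): arr[0]=11 > arr[5]=6
(1, 2): arr[1]=11 > arr[2]=3
(1, 3): arr[1]=11 > arr[3]=3
(1, 4): arr[1]=11 > arr[4]=10
(1, 5): arr[1]=11 > arr[5]=6
(4, 5): arr[4]=10 > arr[5]=6

Total inversions: 9

The array has 9 inversion(s): (0,2), (0,3), (0,4), (0,5), (1,2), (1,3), (1,4), (1,5), (4,5). Each pair (i,j) satisfies i < j and arr[i] > arr[j].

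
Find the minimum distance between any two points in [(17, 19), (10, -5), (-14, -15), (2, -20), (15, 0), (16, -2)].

Computing all pairwise distances among 6 points:

d((17, 19), (10, -5)) = 25.0
d((17, 19), (-14, -15)) = 46.0109
d((17, 19), (2, -20)) = 41.7852
d((17, 19), (15, 0)) = 19.105
d((17, 19), (16, -2)) = 21.0238
d((10, -5), (-14, -15)) = 26.0
d((10, -5), (2, -20)) = 17.0
d((10, -5), (15, 0)) = 7.0711
d((10, -5), (16, -2)) = 6.7082
d((-14, -15), (2, -20)) = 16.7631
d((-14, -15), (15, 0)) = 32.6497
d((-14, -15), (16, -2)) = 32.6956
d((2, -20), (15, 0)) = 23.8537
d((2, -20), (16, -2)) = 22.8035
d((15, 0), (16, -2)) = 2.2361 <-- minimum

Closest pair: (15, 0) and (16, -2) with distance 2.2361

The closest pair is (15, 0) and (16, -2) with Euclidean distance 2.2361. For 6 points, brute-force pairwise comparison is shown above. For large n, the divide-and-conquer algorithm (sort by x, recurse on halves, check the dividing strip) achieves O(n log n).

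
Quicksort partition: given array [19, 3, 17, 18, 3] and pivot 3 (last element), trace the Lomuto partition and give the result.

Lomuto partition with pivot = 3:

Initial array: [19, 3, 17, 18, 3]

arr[0]=19 > 3: no swap
arr[1]=3 <= 3: swap with position 0, array becomes [3, 19, 17, 18, 3]
arr[2]=17 > 3: no swap
arr[3]=18 > 3: no swap

Place pivot at position 1: [3, 3, 17, 18, 19]
Pivot position: 1

After partitioning with pivot 3, the array becomes [3, 3, 17, 18, 19]. The pivot is placed at index 1. All elements to the left of the pivot are <= 3, and all elements to the right are > 3.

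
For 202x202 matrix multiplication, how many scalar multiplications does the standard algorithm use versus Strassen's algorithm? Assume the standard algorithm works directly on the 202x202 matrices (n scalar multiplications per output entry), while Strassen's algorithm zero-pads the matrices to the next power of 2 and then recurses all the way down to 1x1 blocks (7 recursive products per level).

Matrix multiplication for 202x202 matrices:

Strassen's algorithm requires power-of-2 dimensions. Pad 202x202 to 256x256 (next power of 2).

Standard algorithm: 202^3 = 8242408 multiplications
Strassen's algorithm: 7^(log2(256)) = 7^8 = 5764801 multiplications
Savings: 8242408 - 5764801 = 2477607 multiplications

Standard: 8242408 multiplications (202^3). Strassen: 5764801 multiplications (7^8, after padding to 256x256). Strassen reduces 8 recursive multiplications to 7 at each level.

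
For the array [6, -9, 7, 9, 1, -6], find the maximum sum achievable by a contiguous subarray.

Using Kadane's algorithm on [6, -9, 7, 9, 1, -6]:

Scanning through the array:
Position 1 (value -9): max_ending_here = -3, max_so_far = 6
Position 2 (value 7): max_ending_here = 7, max_so_far = 7
Position 3 (value 9): max_ending_here = 16, max_so_far = 16
Position 4 (value 1): max_ending_here = 17, max_so_far = 17
Position 5 (value -6): max_ending_here = 11, max_so_far = 17

Maximum subarray: [7, 9, 1]
Maximum sum: 17

The maximum subarray is [7, 9, 1] with sum 17. This subarray runs from index 2 to index 4.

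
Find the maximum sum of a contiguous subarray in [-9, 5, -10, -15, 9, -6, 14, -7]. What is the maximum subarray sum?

Using Kadane's algorithm on [-9, 5, -10, -15, 9, -6, 14, -7]:

Scanning through the array:
Position 1 (value 5): max_ending_here = 5, max_so_far = 5
Position 2 (value -10): max_ending_here = -5, max_so_far = 5
Position 3 (value -15): max_ending_here = -15, max_so_far = 5
Position 4 (value 9): max_ending_here = 9, max_so_far = 9
Position 5 (value -6): max_ending_here = 3, max_so_far = 9
Position 6 (value 14): max_ending_here = 17, max_so_far = 17
Position 7 (value -7): max_ending_here = 10, max_so_far = 17

Maximum subarray: [9, -6, 14]
Maximum sum: 17

The maximum subarray is [9, -6, 14] with sum 17. This subarray runs from index 4 to index 6.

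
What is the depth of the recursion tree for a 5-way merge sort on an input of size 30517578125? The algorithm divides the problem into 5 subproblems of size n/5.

For divide and conquer with division factor 5:

Problem sizes at each level:
Level 0: 30517578125
Level 1: 6103515625
Level 2: 1220703125
Level 3: 244140625
Level 4: 48828125
Level 5: 9765625
Level 6: 1953125
Level 7: 390625
Level 8: 78125
Level 9: 15625
Level 10: 3125
Level 11: 625
Level 12: 125
Level 13: 25
Level 14: 5
Level 15: 1

The root is level 0 and the size-1 base case is level 15 (the tree spans levels 0 through 15, i.e. 16 levels counting the root), so the depth is the number of divisions: log_5(30517578125) = 15

The recursion tree depth is log_5(30517578125) = 15. At each level, the problem size is divided by 5, so it takes 15 divisions to reduce to a base case of size 1. The algorithm makes 5 recursive calls at each level.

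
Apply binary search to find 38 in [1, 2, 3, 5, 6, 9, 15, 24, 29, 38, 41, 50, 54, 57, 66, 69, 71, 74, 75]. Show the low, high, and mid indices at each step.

Binary search for 38 in [1, 2, 3, 5, 6, 9, 15, 24, 29, 38, 41, 50, 54, 57, 66, 69, 71, 74, 75]:

lo=0, hi=18, mid=9, arr[mid]=38 -> Found target at index 9!

Binary search finds 38 at index 9 after 1 comparisons. The search repeatedly halves the search space by comparing with the middle element.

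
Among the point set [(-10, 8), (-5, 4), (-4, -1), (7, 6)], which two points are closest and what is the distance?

Computing all pairwise distances among 4 points:

d((-10, 8), (-5, 4)) = 6.4031
d((-10, 8), (-4, -1)) = 10.8167
d((-10, 8), (7, 6)) = 17.1172
d((-5, 4), (-4, -1)) = 5.099 <-- minimum
d((-5, 4), (7, 6)) = 12.1655
d((-4, -1), (7, 6)) = 13.0384

Closest pair: (-5, 4) and (-4, -1) with distance 5.099

The closest pair is (-5, 4) and (-4, -1) with Euclidean distance 5.099. For 4 points, brute-force pairwise comparison is shown above. For large n, the divide-and-conquer algorithm (sort by x, recurse on halves, check the dividing strip) achieves O(n log n).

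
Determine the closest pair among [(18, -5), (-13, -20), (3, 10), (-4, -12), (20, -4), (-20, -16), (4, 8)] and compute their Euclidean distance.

Computing all pairwise distances among 7 points:

d((18, -5), (-13, -20)) = 34.4384
d((18, -5), (3, 10)) = 21.2132
d((18, -5), (-4, -12)) = 23.0868
d((18, -5), (20, -4)) = 2.2361 <-- minimum
d((18, -5), (-20, -16)) = 39.5601
d((18, -5), (4, 8)) = 19.105
d((-13, -20), (3, 10)) = 34.0
d((-13, -20), (-4, -12)) = 12.0416
d((-13, -20), (20, -4)) = 36.6742
d((-13, -20), (-20, -16)) = 8.0623
d((-13, -20), (4, 8)) = 32.7567
d((3, 10), (-4, -12)) = 23.0868
d((3, 10), (20, -4)) = 22.0227
d((3, 10), (-20, -16)) = 34.7131
d((3, 10), (4, 8)) = 2.2361 <-- minimum
d((-4, -12), (20, -4)) = 25.2982
d((-4, -12), (-20, -16)) = 16.4924
d((-4, -12), (4, 8)) = 21.5407
d((20, -4), (-20, -16)) = 41.7612
d((20, -4), (4, 8)) = 20.0
d((-20, -16), (4, 8)) = 33.9411

Minimum distance: 2.2361 (tie among 2 pairs: (18, -5) and (20, -4); (3, 10) and (4, 8))

The minimum Euclidean distance is 2.2361. There is a tie: 2 pairs achieve this minimum — (18, -5) and (20, -4); (3, 10) and (4, 8). Any of these is a valid closest pair. For 7 points, brute-force pairwise comparison is shown above. For large n, the divide-and-conquer algorithm (sort by x, recurse on halves, check the dividing strip) achieves O(n log n).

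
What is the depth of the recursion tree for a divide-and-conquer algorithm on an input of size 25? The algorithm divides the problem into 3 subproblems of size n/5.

For divide and conquer with division factor 5:

Problem sizes at each level:
Level 0: 25
Level 1: 5
Level 2: 1

The root is level 0 and the size-1 base case is level 2 (the tree spans levels 0 through 2, i.e. 3 levels counting the root), so the depth is the number of divisions: log_5(25) = 2

The recursion tree depth is log_5(25) = 2. At each level, the problem size is divided by 5, so it takes 2 divisions to reduce to a base case of size 1. The algorithm makes 3 recursive calls at each level.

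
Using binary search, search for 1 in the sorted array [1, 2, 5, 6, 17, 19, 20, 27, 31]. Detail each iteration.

Binary search for 1 in [1, 2, 5, 6, 17, 19, 20, 27, 31]:

lo=0, hi=8, mid=4, arr[mid]=17 -> 17 > 1, search left half
lo=0, hi=3, mid=1, arr[mid]=2 -> 2 > 1, search left half
lo=0, hi=0, mid=0, arr[mid]=1 -> Found target at index 0!

Binary search finds 1 at index 0 after 3 comparisons. The search repeatedly halves the search space by comparing with the middle element.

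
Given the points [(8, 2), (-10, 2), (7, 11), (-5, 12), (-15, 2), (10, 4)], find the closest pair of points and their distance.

Computing all pairwise distances among 6 points:

d((8, 2), (-10, 2)) = 18.0
d((8, 2), (7, 11)) = 9.0554
d((8, 2), (-5, 12)) = 16.4012
d((8, 2), (-15, 2)) = 23.0
d((8, 2), (10, 4)) = 2.8284 <-- minimum
d((-10, 2), (7, 11)) = 19.2354
d((-10, 2), (-5, 12)) = 11.1803
d((-10, 2), (-15, 2)) = 5.0
d((-10, 2), (10, 4)) = 20.0998
d((7, 11), (-5, 12)) = 12.0416
d((7, 11), (-15, 2)) = 23.7697
d((7, 11), (10, 4)) = 7.6158
d((-5, 12), (-15, 2)) = 14.1421
d((-5, 12), (10, 4)) = 17.0
d((-15, 2), (10, 4)) = 25.0799

Closest pair: (8, 2) and (10, 4) with distance 2.8284

The closest pair is (8, 2) and (10, 4) with Euclidean distance 2.8284. For 6 points, brute-force pairwise comparison is shown above. For large n, the divide-and-conquer algorithm (sort by x, recurse on halves, check the dividing strip) achieves O(n log n).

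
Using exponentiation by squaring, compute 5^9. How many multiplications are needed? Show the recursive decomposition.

Computing 5^9 by squaring (build up from 5^1; each line after the first costs one multiplication):

5^1 = 5
5^2 = (5^1)^2 = 5^2 = 25
5^4 = (5^2)^2 = 25^2 = 625
5^8 = (5^4)^2 = 625^2 = 390625
5^9 = 5 * 5^8 = 5 * 390625 = 1953125

Result: 1953125
Multiplications needed: 4 (4 lines after 5^1)

5^9 = 1953125. Using exponentiation by squaring, this requires 4 multiplications. The key idea: if the exponent is even, square the half-power; if odd, multiply by the base once.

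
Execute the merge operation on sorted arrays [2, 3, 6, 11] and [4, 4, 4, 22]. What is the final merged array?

Merging process:

Compare 2 vs 4: take 2 from left. Merged: [2]
Compare 3 vs 4: take 3 from left. Merged: [2, 3]
Compare 6 vs 4: take 4 from right. Merged: [2, 3, 4]
Compare 6 vs 4: take 4 from right. Merged: [2, 3, 4, 4]
Compare 6 vs 4: take 4 from right. Merged: [2, 3, 4, 4, 4]
Compare 6 vs 22: take 6 from left. Merged: [2, 3, 4, 4, 4, 6]
Compare 11 vs 22: take 11 from left. Merged: [2, 3, 4, 4, 4, 6, 11]
Append remaining from right: [22]. Merged: [2, 3, 4, 4, 4, 6, 11, 22]

Final merged array: [2, 3, 4, 4, 4, 6, 11, 22]
Total comparisons: 7

The merged array is [2, 3, 4, 4, 4, 6, 11, 22], requiring 7 comparisons. The merge step runs in O(n) time where n is the total number of elements.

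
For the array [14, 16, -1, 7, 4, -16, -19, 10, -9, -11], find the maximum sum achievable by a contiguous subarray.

Using Kadane's algorithm on [14, 16, -1, 7, 4, -16, -19, 10, -9, -11]:

Scanning through the array:
Position 1 (value 16): max_ending_here = 30, max_so_far = 30
Position 2 (value -1): max_ending_here = 29, max_so_far = 30
Position 3 (value 7): max_ending_here = 36, max_so_far = 36
Position 4 (value 4): max_ending_here = 40, max_so_far = 40
Position 5 (value -16): max_ending_here = 24, max_so_far = 40
Position 6 (value -19): max_ending_here = 5, max_so_far = 40
Position 7 (value 10): max_ending_here = 15, max_so_far = 40
Position 8 (value -9): max_ending_here = 6, max_so_far = 40
Position 9 (value -11): max_ending_here = -5, max_so_far = 40

Maximum subarray: [14, 16, -1, 7, 4]
Maximum sum: 40

The maximum subarray is [14, 16, -1, 7, 4] with sum 40. This subarray runs from index 0 to index 4.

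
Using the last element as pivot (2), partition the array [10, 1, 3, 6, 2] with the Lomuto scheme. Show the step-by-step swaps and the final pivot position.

Lomuto partition with pivot = 2:

Initial array: [10, 1, 3, 6, 2]

arr[0]=10 > 2: no swap
arr[1]=1 <= 2: swap with position 0, array becomes [1, 10, 3, 6, 2]
arr[2]=3 > 2: no swap
arr[3]=6 > 2: no swap

Place pivot at position 1: [1, 2, 3, 6, 10]
Pivot position: 1

After partitioning with pivot 2, the array becomes [1, 2, 3, 6, 10]. The pivot is placed at index 1. All elements to the left of the pivot are <= 2, and all elements to the right are > 2.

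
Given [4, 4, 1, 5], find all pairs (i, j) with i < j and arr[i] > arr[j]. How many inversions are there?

Finding inversions in [4, 4, 1, 5]:

(0, 2): arr[0]=4 > arr[2]=1
(1, 2): arr[1]=4 > arr[2]=1

Total inversions: 2

The array has 2 inversion(s): (0,2), (1,2). Each pair (i,j) satisfies i < j and arr[i] > arr[j].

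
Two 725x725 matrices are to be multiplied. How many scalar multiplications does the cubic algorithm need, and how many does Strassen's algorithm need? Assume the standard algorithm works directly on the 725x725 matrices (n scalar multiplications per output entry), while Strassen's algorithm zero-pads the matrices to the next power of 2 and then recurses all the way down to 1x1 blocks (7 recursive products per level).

Matrix multiplication for 725x725 matrices:

Strassen's algorithm requires power-of-2 dimensions. Pad 725x725 to 1024x1024 (next power of 2).

Standard algorithm: 725^3 = 381078125 multiplications
Strassen's algorithm: 7^(log2(1024)) = 7^10 = 282475249 multiplications
Savings: 381078125 - 282475249 = 98602876 multiplications

Standard: 381078125 multiplications (725^3). Strassen: 282475249 multiplications (7^10, after padding to 1024x1024). Strassen reduces 8 recursive multiplications to 7 at each level.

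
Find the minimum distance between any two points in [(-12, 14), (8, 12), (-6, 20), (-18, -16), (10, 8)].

Computing all pairwise distances among 5 points:

d((-12, 14), (8, 12)) = 20.0998
d((-12, 14), (-6, 20)) = 8.4853
d((-12, 14), (-18, -16)) = 30.5941
d((-12, 14), (10, 8)) = 22.8035
d((8, 12), (-6, 20)) = 16.1245
d((8, 12), (-18, -16)) = 38.2099
d((8, 12), (10, 8)) = 4.4721 <-- minimum
d((-6, 20), (-18, -16)) = 37.9473
d((-6, 20), (10, 8)) = 20.0
d((-18, -16), (10, 8)) = 36.8782

Closest pair: (8, 12) and (10, 8) with distance 4.4721

The closest pair is (8, 12) and (10, 8) with Euclidean distance 4.4721. For 5 points, brute-force pairwise comparison is shown above. For large n, the divide-and-conquer algorithm (sort by x, recurse on halves, check the dividing strip) achieves O(n log n).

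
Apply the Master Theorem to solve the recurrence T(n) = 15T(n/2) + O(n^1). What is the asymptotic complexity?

Master Theorem for T(n) = 15T(n/2) + O(n^1):

a = 15, b = 2, c = 1
log_b(a) = log_2(15) = 3.9069

Case 1: c = 1 < log_2(15) = 3.9069
T(n) = O(n^(log_2 15))

For T(n) = 15T(n/2) + O(n^1): log_2(15) = 3.9069. This is Case 1 of the Master Theorem (c < log_b(a), work dominated by leaves), giving O(n^(log_2 15)).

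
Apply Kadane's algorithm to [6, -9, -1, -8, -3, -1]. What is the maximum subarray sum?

Using Kadane's algorithm on [6, -9, -1, -8, -3, -1]:

Scanning through the array:
Position 1 (value -9): max_ending_here = -3, max_so_far = 6
Position 2 (value -1): max_ending_here = -1, max_so_far = 6
Position 3 (value -8): max_ending_here = -8, max_so_far = 6
Position 4 (value -3): max_ending_here = -3, max_so_far = 6
Position 5 (value -1): max_ending_here = -1, max_so_far = 6

Maximum subarray: [6]
Maximum sum: 6

The maximum subarray is [6] with sum 6. This subarray runs from index 0 to index 0.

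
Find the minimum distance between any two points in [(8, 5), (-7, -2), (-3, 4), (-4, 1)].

Computing all pairwise distances among 4 points:

d((8, 5), (-7, -2)) = 16.5529
d((8, 5), (-3, 4)) = 11.0454
d((8, 5), (-4, 1)) = 12.6491
d((-7, -2), (-3, 4)) = 7.2111
d((-7, -2), (-4, 1)) = 4.2426
d((-3, 4), (-4, 1)) = 3.1623 <-- minimum

Closest pair: (-3, 4) and (-4, 1) with distance 3.1623

The closest pair is (-3, 4) and (-4, 1) with Euclidean distance 3.1623. For 4 points, brute-force pairwise comparison is shown above. For large n, the divide-and-conquer algorithm (sort by x, recurse on halves, check the dividing strip) achieves O(n log n).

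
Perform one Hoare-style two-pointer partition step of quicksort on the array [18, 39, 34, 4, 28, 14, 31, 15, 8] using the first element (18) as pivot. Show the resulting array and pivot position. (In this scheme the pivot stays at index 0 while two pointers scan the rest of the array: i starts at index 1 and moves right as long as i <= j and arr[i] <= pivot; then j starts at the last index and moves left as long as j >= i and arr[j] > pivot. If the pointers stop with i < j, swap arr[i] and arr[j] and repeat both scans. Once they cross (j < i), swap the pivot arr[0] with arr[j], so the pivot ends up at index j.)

Hoare-style two-pointer partition with pivot = 18:

Initial array: [18, 39, 34, 4, 28, 14, 31, 15, 8]

Pointers start at i = 1, j = 8.
i stops at index 1 (arr[1]=39 > 18), j stops at index 8 (arr[8]=8 <= 18): swap arr[1] and arr[8], array becomes [18, 8, 34, 4, 28, 14, 31, 15, 39]
i stops at index 2 (arr[2]=34 > 18), j stops at index 7 (arr[7]=15 <= 18): swap arr[2] and arr[7], array becomes [18, 8, 15, 4, 28, 14, 31, 34, 39]
i stops at index 4 (arr[4]=28 > 18), j stops at index 5 (arr[5]=14 <= 18): swap arr[4] and arr[5], array becomes [18, 8, 15, 4, 14, 28, 31, 34, 39]
i ends at 5, j ends at 4: the pointers have crossed (j < i), so scanning stops.

Swap pivot arr[0] with arr[4] to place pivot at position 4: [14, 8, 15, 4, 18, 28, 31, 34, 39]
Pivot position: 4

After partitioning with pivot 18, the array becomes [14, 8, 15, 4, 18, 28, 31, 34, 39]. The pivot is placed at index 4. All elements to the left of the pivot are <= 18, and all elements to the right are > 18.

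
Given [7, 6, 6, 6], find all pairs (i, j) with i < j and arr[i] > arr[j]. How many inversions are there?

Finding inversions in [7, 6, 6, 6]:

(0, 1): arr[0]=7 > arr[1]=6
(0, 2): arr[0]=7 > arr[2]=6
(0, 3): arr[0]=7 > arr[3]=6

Total inversions: 3

The array has 3 inversion(s): (0,1), (0,2), (0,3). Each pair (i,j) satisfies i < j and arr[i] > arr[j].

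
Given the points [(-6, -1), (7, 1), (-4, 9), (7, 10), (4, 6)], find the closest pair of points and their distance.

Computing all pairwise distances among 5 points:

d((-6, -1), (7, 1)) = 13.1529
d((-6, -1), (-4, 9)) = 10.198
d((-6, -1), (7, 10)) = 17.0294
d((-6, -1), (4, 6)) = 12.2066
d((7, 1), (-4, 9)) = 13.6015
d((7, 1), (7, 10)) = 9.0
d((7, 1), (4, 6)) = 5.831
d((-4, 9), (7, 10)) = 11.0454
d((-4, 9), (4, 6)) = 8.544
d((7, 10), (4, 6)) = 5.0 <-- minimum

Closest pair: (7, 10) and (4, 6) with distance 5.0

The closest pair is (7, 10) and (4, 6) with Euclidean distance 5.0. For 5 points, brute-force pairwise comparison is shown above. For large n, the divide-and-conquer algorithm (sort by x, recurse on halves, check the dividing strip) achieves O(n log n).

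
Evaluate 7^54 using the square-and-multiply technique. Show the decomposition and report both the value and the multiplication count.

Computing 7^54 by squaring (build up from 7^1; each line after the first costs one multiplication):

7^1 = 7
7^2 = (7^1)^2 = 7^2 = 49
7^3 = 7 * 7^2 = 7 * 49 = 343
7^6 = (7^3)^2 = 343^2 = 117649
7^12 = (7^6)^2 = 117649^2 = 13841287201
7^13 = 7 * 7^12 = 7 * 13841287201 = 96889010407
7^26 = (7^13)^2 = 96889010407^2 = 9387480337647754305649
7^27 = 7 * 7^26 = 7 * 9387480337647754305649 = 65712362363534280139543
7^54 = (7^27)^2 = 65712362363534280139543^2 = 4318114567396436564035293097707728087552248849

Result: 4318114567396436564035293097707728087552248849
Multiplications needed: 8 (8 lines after 7^1)

7^54 = 4318114567396436564035293097707728087552248849. Using exponentiation by squaring, this requires 8 multiplications. The key idea: if the exponent is even, square the half-power; if odd, multiply by the base once.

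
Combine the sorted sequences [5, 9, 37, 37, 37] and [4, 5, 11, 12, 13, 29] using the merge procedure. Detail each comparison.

Merging process:

Compare 5 vs 4: take 4 from right. Merged: [4]
Compare 5 vs 5: take 5 from left. Merged: [4, 5]
Compare 9 vs 5: take 5 from right. Merged: [4, 5, 5]
Compare 9 vs 11: take 9 from left. Merged: [4, 5, 5, 9]
Compare 37 vs 11: take 11 from right. Merged: [4, 5, 5, 9, 11]
Compare 37 vs 12: take 12 from right. Merged: [4, 5, 5, 9, 11, 12]
Compare 37 vs 13: take 13 from right. Merged: [4, 5, 5, 9, 11, 12, 13]
Compare 37 vs 29: take 29 from right. Merged: [4, 5, 5, 9, 11, 12, 13, 29]
Append remaining from left: [37, 37, 37]. Merged: [4, 5, 5, 9, 11, 12, 13, 29, 37, 37, 37]

Final merged array: [4, 5, 5, 9, 11, 12, 13, 29, 37, 37, 37]
Total comparisons: 8

The merged array is [4, 5, 5, 9, 11, 12, 13, 29, 37, 37, 37], requiring 8 comparisons. The merge step runs in O(n) time where n is the total number of elements.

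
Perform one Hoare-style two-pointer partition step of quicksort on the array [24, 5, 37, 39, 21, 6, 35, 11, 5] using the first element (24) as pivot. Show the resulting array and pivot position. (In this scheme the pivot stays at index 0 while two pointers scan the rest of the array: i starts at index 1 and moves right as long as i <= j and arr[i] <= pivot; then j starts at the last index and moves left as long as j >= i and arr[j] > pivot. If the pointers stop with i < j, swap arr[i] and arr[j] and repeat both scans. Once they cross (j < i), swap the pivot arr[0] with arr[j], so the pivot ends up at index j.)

Hoare-style two-pointer partition with pivot = 24:

Initial array: [24, 5, 37, 39, 21, 6, 35, 11, 5]

Pointers start at i = 1, j = 8.
i stops at index 2 (arr[2]=37 > 24), j stops at index 8 (arr[8]=5 <= 24): swap arr[2] and arr[8], array becomes [24, 5, 5, 39, 21, 6, 35, 11, 37]
i stops at index 3 (arr[3]=39 > 24), j stops at index 7 (arr[7]=11 <= 24): swap arr[3] and arr[7], array becomes [24, 5, 5, 11, 21, 6, 35, 39, 37]
i ends at 6, j ends at 5: the pointers have crossed (j < i), so scanning stops.

Swap pivot arr[0] with arr[5] to place pivot at position 5: [6, 5, 5, 11, 21, 24, 35, 39, 37]
Pivot position: 5

After partitioning with pivot 24, the array becomes [6, 5, 5, 11, 21, 24, 35, 39, 37]. The pivot is placed at index 5. All elements to the left of the pivot are <= 24, and all elements to the right are > 24.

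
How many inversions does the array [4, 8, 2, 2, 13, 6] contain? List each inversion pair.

Finding inversions in [4, 8, 2, 2, 13, 6]:

(0, 2): arr[0]=4 > arr[2]=2
(0, 3): arr[0]=4 > arr[3]=2
(1, 2): arr[1]=8 > arr[2]=2
(1, 3): arr[1]=8 > arr[3]=2
(1, 5): arr[1]=8 > arr[5]=6
(4, 5): arr[4]=13 > arr[5]=6

Total inversions: 6

The array has 6 inversion(s): (0,2), (0,3), (1,2), (1,3), (1,5), (4,5). Each pair (i,j) satisfies i < j and arr[i] > arr[j].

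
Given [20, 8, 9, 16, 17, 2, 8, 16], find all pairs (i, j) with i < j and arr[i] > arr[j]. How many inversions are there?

Finding inversions in [20, 8, 9, 16, 17, 2, 8, 16]:

(0, 1): arr[0]=20 > arr[1]=8
(0, 2): arr[0]=20 > arr[2]=9
(0, 3): arr[0]=20 > arr[3]=16
(0, 4): arr[0]=20 > arr[4]=17
(0, 5): arr[0]=20 > arr[5]=2
(0, 6): arr[0]=20 > arr[6]=8
(0, 7): arr[0]=20 > arr[7]=16
(1, 5): arr[1]=8 > arr[5]=2
(2, 5): arr[2]=9 > arr[5]=2
(2, 6): arr[2]=9 > arr[6]=8
(3, 5): arr[3]=16 > arr[5]=2
(3, 6): arr[3]=16 > arr[6]=8
(4, 5): arr[4]=17 > arr[5]=2
(4, 6): arr[4]=17 > arr[6]=8
(4, 7): arr[4]=17 > arr[7]=16

Total inversions: 15

The array has 15 inversion(s): (0,1), (0,2), (0,3), (0,4), (0,5), (0,6), (0,7), (1,5), (2,5), (2,6), (3,5), (3,6), (4,5), (4,6), (4,7). Each pair (i,j) satisfies i < j and arr[i] > arr[j].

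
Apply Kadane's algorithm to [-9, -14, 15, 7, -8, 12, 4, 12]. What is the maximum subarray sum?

Using Kadane's algorithm on [-9, -14, 15, 7, -8, 12, 4, 12]:

Scanning through the array:
Position 1 (value -14): max_ending_here = -14, max_so_far = -9
Position 2 (value 15): max_ending_here = 15, max_so_far = 15
Position 3 (value 7): max_ending_here = 22, max_so_far = 22
Position 4 (value -8): max_ending_here = 14, max_so_far = 22
Position 5 (value 12): max_ending_here = 26, max_so_far = 26
Position 6 (value 4): max_ending_here = 30, max_so_far = 30
Position 7 (value 12): max_ending_here = 42, max_so_far = 42

Maximum subarray: [15, 7, -8, 12, 4, 12]
Maximum sum: 42

The maximum subarray is [15, 7, -8, 12, 4, 12] with sum 42. This subarray runs from index 2 to index 7.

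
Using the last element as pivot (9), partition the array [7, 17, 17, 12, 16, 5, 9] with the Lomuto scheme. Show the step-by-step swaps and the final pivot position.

Lomuto partition with pivot = 9:

Initial array: [7, 17, 17, 12, 16, 5, 9]

arr[0]=7 <= 9: swap with position 0, array becomes [7, 17, 17, 12, 16, 5, 9]
arr[1]=17 > 9: no swap
arr[2]=17 > 9: no swap
arr[3]=12 > 9: no swap
arr[4]=16 > 9: no swap
arr[5]=5 <= 9: swap with position 1, array becomes [7, 5, 17, 12, 16, 17, 9]

Place pivot at position 2: [7, 5, 9, 12, 16, 17, 17]
Pivot position: 2

After partitioning with pivot 9, the array becomes [7, 5, 9, 12, 16, 17, 17]. The pivot is placed at index 2. All elements to the left of the pivot are <= 9, and all elements to the right are > 9.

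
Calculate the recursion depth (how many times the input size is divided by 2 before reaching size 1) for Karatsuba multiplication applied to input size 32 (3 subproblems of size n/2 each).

For divide and conquer with division factor 2:

Problem sizes at each level:
Level 0: 32
Level 1: 16
Level 2: 8
Level 3: 4
Level 4: 2
Level 5: 1

The root is level 0 and the size-1 base case is level 5 (the tree spans levels 0 through 5, i.e. 6 levels counting the root), so the depth is the number of divisions: log_2(32) = 5

The recursion tree depth is log_2(32) = 5. At each level, the problem size is divided by 2, so it takes 5 divisions to reduce to a base case of size 1. The algorithm makes 3 recursive calls at each level.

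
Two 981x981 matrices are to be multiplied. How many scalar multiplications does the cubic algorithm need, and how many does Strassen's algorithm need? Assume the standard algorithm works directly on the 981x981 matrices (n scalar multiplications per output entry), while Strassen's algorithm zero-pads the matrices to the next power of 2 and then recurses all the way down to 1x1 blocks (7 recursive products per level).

Matrix multiplication for 981x981 matrices:

Strassen's algorithm requires power-of-2 dimensions. Pad 981x981 to 1024x1024 (next power of 2).

Standard algorithm: 981^3 = 944076141 multiplications
Strassen's algorithm: 7^(log2(1024)) = 7^10 = 282475249 multiplications
Savings: 944076141 - 282475249 = 661600892 multiplications

Standard: 944076141 multiplications (981^3). Strassen: 282475249 multiplications (7^10, after padding to 1024x1024). Strassen reduces 8 recursive multiplications to 7 at each level.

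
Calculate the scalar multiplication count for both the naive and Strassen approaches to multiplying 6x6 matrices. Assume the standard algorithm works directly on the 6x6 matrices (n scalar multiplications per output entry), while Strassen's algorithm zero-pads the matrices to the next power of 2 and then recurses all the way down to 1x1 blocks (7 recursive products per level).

Matrix multiplication for 6x6 matrices:

Strassen's algorithm requires power-of-2 dimensions. Pad 6x6 to 8x8 (next power of 2).

Standard algorithm: 6^3 = 216 multiplications
Strassen's algorithm: 7^(log2(8)) = 7^3 = 343 multiplications
Difference: 216 - 343 = -127 (Strassen uses MORE here due to padding overhead — for small or just-over-power-of-2 n, padding can outweigh the per-level savings)

Standard: 216 multiplications (6^3). Strassen: 343 multiplications (7^3, after padding to 8x8). Strassen reduces 8 recursive multiplications to 7 at each level.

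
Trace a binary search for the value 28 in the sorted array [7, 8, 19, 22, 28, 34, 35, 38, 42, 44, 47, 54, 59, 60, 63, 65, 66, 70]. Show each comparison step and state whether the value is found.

Binary search for 28 in [7, 8, 19, 22, 28, 34, 35, 38, 42, 44, 47, 54, 59, 60, 63, 65, 66, 70]:

lo=0, hi=17, mid=8, arr[mid]=42 -> 42 > 28, search left half
lo=0, hi=7, mid=3, arr[mid]=22 -> 22 < 28, search right half
lo=4, hi=7, mid=5, arr[mid]=34 -> 34 > 28, search left half
lo=4, hi=4, mid=4, arr[mid]=28 -> Found target at index 4!

Binary search finds 28 at index 4 after 4 comparisons. The search repeatedly halves the search space by comparing with the middle element.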